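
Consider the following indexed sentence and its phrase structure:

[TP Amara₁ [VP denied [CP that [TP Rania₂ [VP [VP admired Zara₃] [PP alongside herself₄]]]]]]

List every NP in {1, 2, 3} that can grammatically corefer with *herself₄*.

*herself* is an anaphor, so Principle A applies: it must be bound in its binding domain.
Binding domain of *herself₄*: the embedded TP, whose subject is Rania₂.
*Amara₁* c-commands the anaphor but is outside its binding domain → cannot satisfy Principle A.
*Rania₂* c-commands the anaphor within its binding domain → licit binder.
*Zara₃* does not c-command the anaphor → cannot bind it.

{2}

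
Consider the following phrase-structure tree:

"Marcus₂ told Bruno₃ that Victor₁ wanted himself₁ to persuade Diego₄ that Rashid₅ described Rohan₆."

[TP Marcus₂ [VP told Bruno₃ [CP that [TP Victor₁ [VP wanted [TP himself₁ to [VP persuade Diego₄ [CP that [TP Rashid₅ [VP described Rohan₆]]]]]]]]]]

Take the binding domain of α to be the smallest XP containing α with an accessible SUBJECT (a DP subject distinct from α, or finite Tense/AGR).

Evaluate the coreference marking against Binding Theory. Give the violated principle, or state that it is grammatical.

The two coindexed NPs are *Victor₁* and *himself₁*.
*himself₁* is an anaphor; its binding domain is the embedded TP, whose subject is Victor₁. *Victor₁* c-commands it within that domain and shares its index, so Principle A is satisfied.
*Victor₁* is an R-expression; *himself₁* does not c-command it, and no other NP shares its index, so Principle C is satisfied.
All principles are respected.

grammatical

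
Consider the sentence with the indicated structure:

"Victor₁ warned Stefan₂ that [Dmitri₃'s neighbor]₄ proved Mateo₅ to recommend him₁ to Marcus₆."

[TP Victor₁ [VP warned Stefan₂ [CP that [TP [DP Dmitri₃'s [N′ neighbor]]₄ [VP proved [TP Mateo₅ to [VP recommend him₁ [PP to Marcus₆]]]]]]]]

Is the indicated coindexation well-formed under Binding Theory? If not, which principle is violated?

grammatical

The two coindexed NPs are *Victor₁* and *him₁*.
*him₁* is a pronoun; its binding domain is the embedded TP, whose subject is Mateo₅. Within that domain it is c-commanded only by *Mateo₅*, which carries a different index — the pronoun is free locally, so Principle B holds.
*Victor₁* is an R-expression; *him₁* does not c-command it, and no other NP shares its index, so Principle C is satisfied.
All principles are respected.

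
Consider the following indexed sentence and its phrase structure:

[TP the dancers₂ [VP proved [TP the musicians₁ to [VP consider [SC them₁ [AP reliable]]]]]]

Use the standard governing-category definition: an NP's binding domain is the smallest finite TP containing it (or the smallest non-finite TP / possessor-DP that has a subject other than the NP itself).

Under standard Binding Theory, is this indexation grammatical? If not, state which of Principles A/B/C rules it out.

Principle B

The two coindexed NPs are *the musicians₁* and *them₁*.
*them₁* is a pronoun. Its binding domain is the embedded TP, whose subject is the musicians₁.
*the musicians₁* c-commands it within that domain and carries the same index.
The pronoun is locally bound → Principle B violation.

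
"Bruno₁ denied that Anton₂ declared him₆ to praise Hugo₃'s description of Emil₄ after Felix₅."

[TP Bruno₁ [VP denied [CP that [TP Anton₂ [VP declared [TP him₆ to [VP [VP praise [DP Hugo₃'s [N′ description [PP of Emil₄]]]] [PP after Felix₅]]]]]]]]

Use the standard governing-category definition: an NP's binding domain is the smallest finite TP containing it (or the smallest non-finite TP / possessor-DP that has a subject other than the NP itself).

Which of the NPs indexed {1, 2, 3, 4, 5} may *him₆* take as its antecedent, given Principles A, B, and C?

*him* is a pronoun, so Principle B applies: it must be free in its binding domain.
Binding domain of *him₆*: the embedded TP, whose subject is Anton₂.
*Bruno₁* c-commands the pronoun but from outside its binding domain, and is not c-commanded by it → coindexation permitted.
*Anton₂* c-commands the pronoun within its binding domain → coindexation would violate Principle B.
*Hugo₃*: the pronoun c-commands this R-expression → coindexation would violate Principle C on *Hugo₃*.
*Emil₄*: the pronoun c-commands this R-expression → coindexation would violate Principle C on *Emil₄*.
*Felix₅*: the pronoun c-commands this R-expression → coindexation would violate Principle C on *Felix₅*.

{1}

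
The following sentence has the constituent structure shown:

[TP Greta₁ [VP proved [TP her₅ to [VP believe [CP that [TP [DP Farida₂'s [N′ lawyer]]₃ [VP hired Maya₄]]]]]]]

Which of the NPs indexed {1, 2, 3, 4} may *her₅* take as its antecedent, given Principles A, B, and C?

none

*her* is a pronoun, so Principle B applies: it must be free in its binding domain.
Binding domain of *her₅*: the matrix TP, whose subject is Greta₁.
*Greta₁* c-commands the pronoun within its binding domain → coindexation would violate Principle B.
*Farida₂*: the pronoun c-commands this R-expression → coindexation would violate Principle C on *Farida₂*.
*[Farida₂'s lawyer]₃*: the pronoun c-commands this R-expression → coindexation would violate Principle C on *[Farida₂'s lawyer]₃*.
*Maya₄*: the pronoun c-commands this R-expression → coindexation would violate Principle C on *Maya₄*.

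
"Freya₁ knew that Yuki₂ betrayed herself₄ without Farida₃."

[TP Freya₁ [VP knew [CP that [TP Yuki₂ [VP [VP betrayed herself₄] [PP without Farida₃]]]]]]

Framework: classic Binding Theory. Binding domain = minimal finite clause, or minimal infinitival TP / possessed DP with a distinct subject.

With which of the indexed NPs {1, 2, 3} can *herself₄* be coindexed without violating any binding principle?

*herself* is an anaphor, so Principle A applies: it must be bound in its binding domain.
Binding domain of *herself₄*: the embedded TP, whose subject is Yuki₂.
*Freya₁* c-commands the anaphor but is outside its binding domain → cannot satisfy Principle A.
*Yuki₂* c-commands the anaphor within its binding domain → licit binder.
*Farida₃* does not c-command the anaphor → cannot bind it.

{2}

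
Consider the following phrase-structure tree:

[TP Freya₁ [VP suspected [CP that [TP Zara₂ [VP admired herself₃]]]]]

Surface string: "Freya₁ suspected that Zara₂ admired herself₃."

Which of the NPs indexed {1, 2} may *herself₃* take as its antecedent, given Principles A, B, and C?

{2}

*herself* is an anaphor, so Principle A applies: it must be bound in its binding domain.
Binding domain of *herself₃*: the embedded TP, whose subject is Zara₂.
*Freya₁* c-commands the anaphor but is outside its binding domain → cannot satisfy Principle A.
*Zara₂* c-commands the anaphor within its binding domain → licit binder.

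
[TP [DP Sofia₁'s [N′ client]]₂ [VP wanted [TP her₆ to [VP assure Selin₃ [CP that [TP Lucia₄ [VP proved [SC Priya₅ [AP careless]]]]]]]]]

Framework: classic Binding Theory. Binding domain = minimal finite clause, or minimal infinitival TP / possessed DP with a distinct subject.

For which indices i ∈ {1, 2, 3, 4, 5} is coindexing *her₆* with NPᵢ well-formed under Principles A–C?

*her* is a pronoun, so Principle B applies: it must be free in its binding domain.
Binding domain of *her₆*: the matrix TP, whose subject is [Sofia₁'s client]₂.
*Sofia₁* and the pronoun do not c-command one another → neither Principle B nor Principle C is at stake; coindexation permitted.
*[Sofia₁'s client]₂* c-commands the pronoun within its binding domain → coindexation would violate Principle B.
*Selin₃*: the pronoun c-commands this R-expression → coindexation would violate Principle C on *Selin₃*.
*Lucia₄*: the pronoun c-commands this R-expression → coindexation would violate Principle C on *Lucia₄*.
*Priya₅*: the pronoun c-commands this R-expression → coindexation would violate Principle C on *Priya₅*.

{1}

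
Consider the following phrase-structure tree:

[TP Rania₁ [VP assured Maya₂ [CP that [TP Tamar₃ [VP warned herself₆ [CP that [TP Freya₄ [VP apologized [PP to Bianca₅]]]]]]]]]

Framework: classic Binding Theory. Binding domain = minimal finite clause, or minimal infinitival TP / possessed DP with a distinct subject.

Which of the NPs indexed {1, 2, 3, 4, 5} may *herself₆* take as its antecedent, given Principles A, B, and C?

{3}

*herself* is an anaphor, so Principle A applies: it must be bound in its binding domain.
Binding domain of *herself₆*: the embedded TP, whose subject is Tamar₃.
*Rania₁* c-commands the anaphor but is outside its binding domain → cannot satisfy Principle A.
*Maya₂* c-commands the anaphor but is outside its binding domain → cannot satisfy Principle A.
*Tamar₃* c-commands the anaphor within its binding domain → licit binder.
*Freya₄* does not c-command the anaphor → cannot bind it.
*Bianca₅* does not c-command the anaphor → cannot bind it.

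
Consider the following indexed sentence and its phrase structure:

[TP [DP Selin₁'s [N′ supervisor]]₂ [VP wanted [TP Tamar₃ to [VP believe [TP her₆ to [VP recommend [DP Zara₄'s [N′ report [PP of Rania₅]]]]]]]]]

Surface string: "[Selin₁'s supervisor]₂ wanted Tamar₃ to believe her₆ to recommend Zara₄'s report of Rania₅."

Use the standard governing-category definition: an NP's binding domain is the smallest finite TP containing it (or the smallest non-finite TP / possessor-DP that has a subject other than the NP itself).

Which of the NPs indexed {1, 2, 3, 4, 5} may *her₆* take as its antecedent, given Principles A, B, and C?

{1, 2}

*her* is a pronoun, so Principle B applies: it must be free in its binding domain.
Binding domain of *her₆*: the embedded TP, whose subject is Tamar₃.
*Selin₁* and the pronoun do not c-command one another → neither Principle B nor Principle C is at stake; coindexation permitted.
*[Selin₁'s supervisor]₂* c-commands the pronoun but from outside its binding domain, and is not c-commanded by it → coindexation permitted.
*Tamar₃* c-commands the pronoun within its binding domain → coindexation would violate Principle B.
*Zara₄*: the pronoun c-commands this R-expression → coindexation would violate Principle C on *Zara₄*.
*Rania₅*: the pronoun c-commands this R-expression → coindexation would violate Principle C on *Rania₅*.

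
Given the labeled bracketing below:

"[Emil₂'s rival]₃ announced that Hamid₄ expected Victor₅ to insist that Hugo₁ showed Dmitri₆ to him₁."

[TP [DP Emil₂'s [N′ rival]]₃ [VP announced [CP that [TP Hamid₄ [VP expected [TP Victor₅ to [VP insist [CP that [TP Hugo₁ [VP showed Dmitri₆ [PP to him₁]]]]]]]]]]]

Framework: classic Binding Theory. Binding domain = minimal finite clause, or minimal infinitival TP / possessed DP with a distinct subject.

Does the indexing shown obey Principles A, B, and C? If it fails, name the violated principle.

The two coindexed NPs are *Hugo₁* and *him₁*.
*him₁* is a pronoun. Its binding domain is the embedded TP, whose subject is Hugo₁.
*Hugo₁* c-commands it within that domain and carries the same index.
The pronoun is locally bound → Principle B violation.

Principle B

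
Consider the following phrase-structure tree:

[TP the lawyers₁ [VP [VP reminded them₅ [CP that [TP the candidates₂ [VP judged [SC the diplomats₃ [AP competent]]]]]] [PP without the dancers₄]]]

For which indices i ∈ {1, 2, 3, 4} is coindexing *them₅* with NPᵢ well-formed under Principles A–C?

*them* is a pronoun, so Principle B applies: it must be free in its binding domain.
Binding domain of *them₅*: the matrix TP, whose subject is the lawyers₁.
*the lawyers₁* c-commands the pronoun within its binding domain → coindexation would violate Principle B.
*the candidates₂*: the pronoun c-commands this R-expression → coindexation would violate Principle C on *the candidates₂*.
*the diplomats₃*: the pronoun c-commands this R-expression → coindexation would violate Principle C on *the diplomats₃*.
*the dancers₄* and the pronoun do not c-command one another → neither Principle B nor Principle C is at stake; coindexation permitted.

{4}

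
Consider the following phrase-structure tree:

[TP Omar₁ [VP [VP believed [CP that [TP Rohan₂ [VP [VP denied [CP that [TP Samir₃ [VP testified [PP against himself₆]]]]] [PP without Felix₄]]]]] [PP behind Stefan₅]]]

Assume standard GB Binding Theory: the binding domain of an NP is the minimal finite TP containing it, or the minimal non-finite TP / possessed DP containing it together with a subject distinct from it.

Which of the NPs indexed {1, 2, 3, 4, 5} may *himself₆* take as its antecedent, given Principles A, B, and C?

*himself* is an anaphor, so Principle A applies: it must be bound in its binding domain.
Binding domain of *himself₆*: the embedded TP, whose subject is Samir₃.
*Omar₁* c-commands the anaphor but is outside its binding domain → cannot satisfy Principle A.
*Rohan₂* c-commands the anaphor but is outside its binding domain → cannot satisfy Principle A.
*Samir₃* c-commands the anaphor within its binding domain → licit binder.
*Felix₄* does not c-command the anaphor → cannot bind it.
*Stefan₅* does not c-command the anaphor → cannot bind it.

{3}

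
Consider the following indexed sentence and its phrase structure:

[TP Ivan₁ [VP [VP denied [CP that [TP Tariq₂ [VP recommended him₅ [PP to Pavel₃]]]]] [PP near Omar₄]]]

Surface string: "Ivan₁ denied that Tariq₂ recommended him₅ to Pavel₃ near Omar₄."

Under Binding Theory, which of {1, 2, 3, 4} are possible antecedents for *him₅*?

*him* is a pronoun, so Principle B applies: it must be free in its binding domain.
Binding domain of *him₅*: the embedded TP, whose subject is Tariq₂.
*Ivan₁* c-commands the pronoun but from outside its binding domain, and is not c-commanded by it → coindexation permitted.
*Tariq₂* c-commands the pronoun within its binding domain → coindexation would violate Principle B.
*Pavel₃*: the pronoun c-commands this R-expression → coindexation would violate Principle C on *Pavel₃*.
*Omar₄* and the pronoun do not c-command one another → neither Principle B nor Principle C is at stake; coindexation permitted.

{1, 4}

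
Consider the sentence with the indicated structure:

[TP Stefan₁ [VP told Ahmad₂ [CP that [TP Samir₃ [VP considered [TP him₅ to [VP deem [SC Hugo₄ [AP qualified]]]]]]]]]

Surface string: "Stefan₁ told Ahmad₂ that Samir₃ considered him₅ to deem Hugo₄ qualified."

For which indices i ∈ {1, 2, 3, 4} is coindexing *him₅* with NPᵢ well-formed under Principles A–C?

{1, 2}

*him* is a pronoun, so Principle B applies: it must be free in its binding domain.
Binding domain of *him₅*: the embedded TP, whose subject is Samir₃.
*Stefan₁* c-commands the pronoun but from outside its binding domain, and is not c-commanded by it → coindexation permitted.
*Ahmad₂* c-commands the pronoun but from outside its binding domain, and is not c-commanded by it → coindexation permitted.
*Samir₃* c-commands the pronoun within its binding domain → coindexation would violate Principle B.
*Hugo₄*: the pronoun c-commands this R-expression → coindexation would violate Principle C on *Hugo₄*.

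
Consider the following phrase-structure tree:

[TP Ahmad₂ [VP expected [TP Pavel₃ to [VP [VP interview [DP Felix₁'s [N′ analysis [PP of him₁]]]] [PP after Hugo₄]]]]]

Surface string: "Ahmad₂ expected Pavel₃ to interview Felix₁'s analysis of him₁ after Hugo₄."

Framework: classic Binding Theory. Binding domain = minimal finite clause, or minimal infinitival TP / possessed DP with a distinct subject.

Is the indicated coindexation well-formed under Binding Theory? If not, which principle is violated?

Principle B

The two coindexed NPs are *Felix₁* and *him₁*.
*him₁* is a pronoun. Its binding domain is the possessed DP, whose subject is Felix₁.
*Felix₁* c-commands it within that domain and carries the same index.
The pronoun is locally bound → Principle B violation.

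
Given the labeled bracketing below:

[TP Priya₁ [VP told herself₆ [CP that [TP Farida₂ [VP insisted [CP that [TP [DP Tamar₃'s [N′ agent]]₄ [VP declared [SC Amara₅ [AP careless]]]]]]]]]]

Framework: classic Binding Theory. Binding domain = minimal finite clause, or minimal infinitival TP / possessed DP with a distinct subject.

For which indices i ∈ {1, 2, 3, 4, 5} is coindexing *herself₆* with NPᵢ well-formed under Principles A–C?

{1}

*herself* is an anaphor, so Principle A applies: it must be bound in its binding domain.
Binding domain of *herself₆*: the matrix TP, whose subject is Priya₁.
*Priya₁* c-commands the anaphor within its binding domain → licit binder.
*Farida₂* does not c-command the anaphor → cannot bind it.
*Tamar₃* does not c-command the anaphor → cannot bind it.
*[Tamar₃'s agent]₄* does not c-command the anaphor → cannot bind it.
*Amara₅* does not c-command the anaphor → cannot bind it.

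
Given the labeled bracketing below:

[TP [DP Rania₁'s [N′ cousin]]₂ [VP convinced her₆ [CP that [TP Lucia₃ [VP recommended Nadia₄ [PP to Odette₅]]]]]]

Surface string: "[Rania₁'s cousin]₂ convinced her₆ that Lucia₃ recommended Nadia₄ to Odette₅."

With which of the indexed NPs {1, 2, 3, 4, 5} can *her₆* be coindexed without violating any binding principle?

*her* is a pronoun, so Principle B applies: it must be free in its binding domain.
Binding domain of *her₆*: the matrix TP, whose subject is [Rania₁'s cousin]₂.
*Rania₁* and the pronoun do not c-command one another → neither Principle B nor Principle C is at stake; coindexation permitted.
*[Rania₁'s cousin]₂* c-commands the pronoun within its binding domain → coindexation would violate Principle B.
*Lucia₃*: the pronoun c-commands this R-expression → coindexation would violate Principle C on *Lucia₃*.
*Nadia₄*: the pronoun c-commands this R-expression → coindexation would violate Principle C on *Nadia₄*.
*Odette₅*: the pronoun c-commands this R-expression → coindexation would violate Principle C on *Odette₅*.

{1}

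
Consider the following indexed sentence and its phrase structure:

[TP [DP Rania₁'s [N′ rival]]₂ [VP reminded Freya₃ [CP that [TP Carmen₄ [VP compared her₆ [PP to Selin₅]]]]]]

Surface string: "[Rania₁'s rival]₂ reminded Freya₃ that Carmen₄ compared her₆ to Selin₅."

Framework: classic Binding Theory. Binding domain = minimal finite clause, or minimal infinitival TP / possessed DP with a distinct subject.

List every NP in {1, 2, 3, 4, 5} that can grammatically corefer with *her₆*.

*her* is a pronoun, so Principle B applies: it must be free in its binding domain.
Binding domain of *her₆*: the embedded TP, whose subject is Carmen₄.
*Rania₁* and the pronoun do not c-command one another → neither Principle B nor Principle C is at stake; coindexation permitted.
*[Rania₁'s rival]₂* c-commands the pronoun but from outside its binding domain, and is not c-commanded by it → coindexation permitted.
*Freya₃* c-commands the pronoun but from outside its binding domain, and is not c-commanded by it → coindexation permitted.
*Carmen₄* c-commands the pronoun within its binding domain → coindexation would violate Principle B.
*Selin₅*: the pronoun c-commands this R-expression → coindexation would violate Principle C on *Selin₅*.

{1, 2, 3}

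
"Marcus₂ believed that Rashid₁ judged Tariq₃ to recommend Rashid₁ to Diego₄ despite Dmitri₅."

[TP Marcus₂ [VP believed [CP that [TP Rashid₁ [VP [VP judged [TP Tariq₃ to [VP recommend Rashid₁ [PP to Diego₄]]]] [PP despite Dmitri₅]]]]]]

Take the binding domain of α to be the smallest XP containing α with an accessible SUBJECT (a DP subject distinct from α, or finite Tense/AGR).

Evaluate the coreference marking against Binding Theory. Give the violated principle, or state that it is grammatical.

The two coindexed NPs are *Rashid₁* (the higher occurrence) and *Rashid₁* (the lower occurrence).
*Rashid₁* (the lower occurrence) is an R-expression. Principle C requires it to be free everywhere.
*Rashid₁* (the higher occurrence) c-commands it and carries the same index.
The R-expression is bound → Principle C violation.

Principle C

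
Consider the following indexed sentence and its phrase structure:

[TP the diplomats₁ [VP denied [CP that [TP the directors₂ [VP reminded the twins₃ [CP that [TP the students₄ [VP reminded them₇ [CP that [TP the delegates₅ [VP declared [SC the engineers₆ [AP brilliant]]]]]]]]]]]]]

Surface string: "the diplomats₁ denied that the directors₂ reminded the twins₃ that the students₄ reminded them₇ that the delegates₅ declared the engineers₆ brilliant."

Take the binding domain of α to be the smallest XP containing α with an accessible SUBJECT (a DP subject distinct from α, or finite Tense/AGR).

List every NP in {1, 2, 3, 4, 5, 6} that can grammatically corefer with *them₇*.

*them* is a pronoun, so Principle B applies: it must be free in its binding domain.
Binding domain of *them₇*: the embedded TP, whose subject is the students₄.
*the diplomats₁* c-commands the pronoun but from outside its binding domain, and is not c-commanded by it → coindexation permitted.
*the directors₂* c-commands the pronoun but from outside its binding domain, and is not c-commanded by it → coindexation permitted.
*the twins₃* c-commands the pronoun but from outside its binding domain, and is not c-commanded by it → coindexation permitted.
*the students₄* c-commands the pronoun within its binding domain → coindexation would violate Principle B.
*the delegates₅*: the pronoun c-commands this R-expression → coindexation would violate Principle C on *the delegates₅*.
*the engineers₆*: the pronoun c-commands this R-expression → coindexation would violate Principle C on *the engineers₆*.

{1, 2, 3}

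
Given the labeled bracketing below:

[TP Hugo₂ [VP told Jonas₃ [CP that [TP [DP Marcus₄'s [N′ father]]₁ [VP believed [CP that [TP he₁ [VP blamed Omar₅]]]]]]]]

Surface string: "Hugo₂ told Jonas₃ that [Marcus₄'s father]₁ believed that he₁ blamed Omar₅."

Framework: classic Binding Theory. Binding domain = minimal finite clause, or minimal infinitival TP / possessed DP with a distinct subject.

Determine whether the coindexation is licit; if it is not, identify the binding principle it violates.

grammatical

The two coindexed NPs are *[Marcus₄'s father]₁* and *he₁*.
*he₁* is a pronoun; nothing c-commands it within its binding domain (the embedded TP.), so Principle B holds trivially.
*[Marcus₄'s father]₁* is an R-expression; *he₁* does not c-command it, and no other NP shares its index, so Principle C is satisfied.
All principles are respected.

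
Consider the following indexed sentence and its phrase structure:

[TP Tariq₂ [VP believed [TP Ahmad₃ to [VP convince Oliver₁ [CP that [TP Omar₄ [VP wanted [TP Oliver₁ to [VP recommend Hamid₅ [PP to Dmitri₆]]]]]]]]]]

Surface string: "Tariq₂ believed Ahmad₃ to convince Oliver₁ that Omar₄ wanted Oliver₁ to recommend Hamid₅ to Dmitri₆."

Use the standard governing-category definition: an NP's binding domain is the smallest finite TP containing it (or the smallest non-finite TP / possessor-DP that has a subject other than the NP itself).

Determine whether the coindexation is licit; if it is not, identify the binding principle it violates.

Principle C

The two coindexed NPs are *Oliver₁* (the lower occurrence) and *Oliver₁* (the higher occurrence).
*Oliver₁* (the lower occurrence) is an R-expression. Principle C requires it to be free everywhere.
*Oliver₁* (the higher occurrence) c-commands it and carries the same index.
The R-expression is bound → Principle C violation.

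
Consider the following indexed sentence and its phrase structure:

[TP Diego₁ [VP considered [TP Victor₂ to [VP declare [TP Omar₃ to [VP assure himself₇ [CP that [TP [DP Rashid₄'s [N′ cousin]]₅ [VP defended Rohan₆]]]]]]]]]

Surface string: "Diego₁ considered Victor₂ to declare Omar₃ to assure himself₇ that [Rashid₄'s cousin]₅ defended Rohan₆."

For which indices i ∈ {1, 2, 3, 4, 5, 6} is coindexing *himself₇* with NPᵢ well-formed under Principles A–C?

*himself* is an anaphor, so Principle A applies: it must be bound in its binding domain.
Binding domain of *himself₇*: the embedded TP, whose subject is Omar₃.
*Diego₁* c-commands the anaphor but is outside its binding domain → cannot satisfy Principle A.
*Victor₂* c-commands the anaphor but is outside its binding domain → cannot satisfy Principle A.
*Omar₃* c-commands the anaphor within its binding domain → licit binder.
*Rashid₄* does not c-command the anaphor → cannot bind it.
*[Rashid₄'s cousin]₅* does not c-command the anaphor → cannot bind it.
*Rohan₆* does not c-command the anaphor → cannot bind it.

{3}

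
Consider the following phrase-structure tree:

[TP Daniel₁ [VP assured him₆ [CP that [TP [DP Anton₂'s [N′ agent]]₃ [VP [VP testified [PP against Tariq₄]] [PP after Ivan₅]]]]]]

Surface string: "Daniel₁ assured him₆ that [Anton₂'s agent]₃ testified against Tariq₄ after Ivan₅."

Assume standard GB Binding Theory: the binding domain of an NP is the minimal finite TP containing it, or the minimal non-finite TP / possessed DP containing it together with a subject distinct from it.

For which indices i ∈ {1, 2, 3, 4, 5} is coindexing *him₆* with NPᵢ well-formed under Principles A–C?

*him* is a pronoun, so Principle B applies: it must be free in its binding domain.
Binding domain of *him₆*: the matrix TP, whose subject is Daniel₁.
*Daniel₁* c-commands the pronoun within its binding domain → coindexation would violate Principle B.
*Anton₂*: the pronoun c-commands this R-expression → coindexation would violate Principle C on *Anton₂*.
*[Anton₂'s agent]₃*: the pronoun c-commands this R-expression → coindexation would violate Principle C on *[Anton₂'s agent]₃*.
*Tariq₄*: the pronoun c-commands this R-expression → coindexation would violate Principle C on *Tariq₄*.
*Ivan₅*: the pronoun c-commands this R-expression → coindexation would violate Principle C on *Ivan₅*.

none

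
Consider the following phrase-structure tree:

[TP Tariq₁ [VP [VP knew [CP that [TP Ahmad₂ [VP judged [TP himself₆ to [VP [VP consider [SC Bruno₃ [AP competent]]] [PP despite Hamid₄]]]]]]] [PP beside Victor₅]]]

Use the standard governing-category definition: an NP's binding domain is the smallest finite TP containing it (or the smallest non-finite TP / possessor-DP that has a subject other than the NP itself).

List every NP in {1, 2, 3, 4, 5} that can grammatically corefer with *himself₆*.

*himself* is an anaphor, so Principle A applies: it must be bound in its binding domain.
Binding domain of *himself₆*: the embedded TP, whose subject is Ahmad₂.
*Tariq₁* c-commands the anaphor but is outside its binding domain → cannot satisfy Principle A.
*Ahmad₂* c-commands the anaphor within its binding domain → licit binder.
*Bruno₃* does not c-command the anaphor → cannot bind it.
*Hamid₄* does not c-command the anaphor → cannot bind it.
*Victor₅* does not c-command the anaphor → cannot bind it.

{2}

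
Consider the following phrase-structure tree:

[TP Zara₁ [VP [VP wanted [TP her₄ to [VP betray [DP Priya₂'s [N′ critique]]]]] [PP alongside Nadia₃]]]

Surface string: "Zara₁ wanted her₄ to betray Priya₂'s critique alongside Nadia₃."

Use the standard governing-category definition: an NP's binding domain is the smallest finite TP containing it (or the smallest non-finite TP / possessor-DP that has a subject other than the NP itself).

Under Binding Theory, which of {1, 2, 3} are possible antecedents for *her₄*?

*her* is a pronoun, so Principle B applies: it must be free in its binding domain.
Binding domain of *her₄*: the matrix TP, whose subject is Zara₁.
*Zara₁* c-commands the pronoun within its binding domain → coindexation would violate Principle B.
*Priya₂*: the pronoun c-commands this R-expression → coindexation would violate Principle C on *Priya₂*.
*Nadia₃* and the pronoun do not c-command one another → neither Principle B nor Principle C is at stake; coindexation permitted.

{3}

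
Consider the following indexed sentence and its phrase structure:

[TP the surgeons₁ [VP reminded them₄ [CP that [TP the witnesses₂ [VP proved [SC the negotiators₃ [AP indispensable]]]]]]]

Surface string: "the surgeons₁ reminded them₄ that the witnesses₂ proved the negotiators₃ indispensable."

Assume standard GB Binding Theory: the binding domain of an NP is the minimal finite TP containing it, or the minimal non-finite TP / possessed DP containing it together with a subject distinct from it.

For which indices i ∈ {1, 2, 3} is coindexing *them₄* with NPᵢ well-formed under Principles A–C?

*them* is a pronoun, so Principle B applies: it must be free in its binding domain.
Binding domain of *them₄*: the matrix TP, whose subject is the surgeons₁.
*the surgeons₁* c-commands the pronoun within its binding domain → coindexation would violate Principle B.
*the witnesses₂*: the pronoun c-commands this R-expression → coindexation would violate Principle C on *the witnesses₂*.
*the negotiators₃*: the pronoun c-commands this R-expression → coindexation would violate Principle C on *the negotiators₃*.

none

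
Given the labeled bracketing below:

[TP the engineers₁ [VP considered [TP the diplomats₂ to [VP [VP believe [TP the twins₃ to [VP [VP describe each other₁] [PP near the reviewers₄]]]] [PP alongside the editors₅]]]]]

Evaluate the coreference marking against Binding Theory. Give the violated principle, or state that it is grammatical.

Principle A

The two coindexed NPs are *the engineers₁* and *each other₁*.
*each other₁* is an anaphor. Principle A requires it to be bound within its binding domain — the embedded TP, whose subject is the twins₃.
Within that domain it is c-commanded by *the twins₃*, which does not share its index.
*the engineers₁* does c-command the anaphor, but from outside its binding domain.
The anaphor is unbound in its domain → Principle A violation.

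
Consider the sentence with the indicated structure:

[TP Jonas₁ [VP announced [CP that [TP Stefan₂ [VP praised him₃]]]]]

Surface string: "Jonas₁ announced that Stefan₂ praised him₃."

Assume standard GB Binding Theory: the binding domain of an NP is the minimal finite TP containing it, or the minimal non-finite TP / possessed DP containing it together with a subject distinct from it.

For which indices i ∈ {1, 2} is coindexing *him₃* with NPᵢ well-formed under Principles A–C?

{1}

*him* is a pronoun, so Principle B applies: it must be free in its binding domain.
Binding domain of *him₃*: the embedded TP, whose subject is Stefan₂.
*Jonas₁* c-commands the pronoun but from outside its binding domain, and is not c-commanded by it → coindexation permitted.
*Stefan₂* c-commands the pronoun within its binding domain → coindexation would violate Principle B.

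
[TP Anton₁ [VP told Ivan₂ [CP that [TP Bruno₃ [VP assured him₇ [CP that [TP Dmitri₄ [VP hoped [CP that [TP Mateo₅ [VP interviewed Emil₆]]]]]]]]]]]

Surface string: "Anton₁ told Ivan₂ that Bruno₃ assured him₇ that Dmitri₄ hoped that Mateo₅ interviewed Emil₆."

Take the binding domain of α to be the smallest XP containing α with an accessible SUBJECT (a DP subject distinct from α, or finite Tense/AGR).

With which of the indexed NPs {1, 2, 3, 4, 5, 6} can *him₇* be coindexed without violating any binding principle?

{1, 2}

*him* is a pronoun, so Principle B applies: it must be free in its binding domain.
Binding domain of *him₇*: the embedded TP, whose subject is Bruno₃.
*Anton₁* c-commands the pronoun but from outside its binding domain, and is not c-commanded by it → coindexation permitted.
*Ivan₂* c-commands the pronoun but from outside its binding domain, and is not c-commanded by it → coindexation permitted.
*Bruno₃* c-commands the pronoun within its binding domain → coindexation would violate Principle B.
*Dmitri₄*: the pronoun c-commands this R-expression → coindexation would violate Principle C on *Dmitri₄*.
*Mateo₅*: the pronoun c-commands this R-expression → coindexation would violate Principle C on *Mateo₅*.
*Emil₆*: the pronoun c-commands this R-expression → coindexation would violate Principle C on *Emil₆*.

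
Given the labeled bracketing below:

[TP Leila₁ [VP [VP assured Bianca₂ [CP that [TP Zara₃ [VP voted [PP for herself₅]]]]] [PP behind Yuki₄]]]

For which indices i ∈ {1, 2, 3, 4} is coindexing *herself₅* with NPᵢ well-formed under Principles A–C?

*herself* is an anaphor, so Principle A applies: it must be bound in its binding domain.
Binding domain of *herself₅*: the embedded TP, whose subject is Zara₃.
*Leila₁* c-commands the anaphor but is outside its binding domain → cannot satisfy Principle A.
*Bianca₂* c-commands the anaphor but is outside its binding domain → cannot satisfy Principle A.
*Zara₃* c-commands the anaphor within its binding domain → licit binder.
*Yuki₄* does not c-command the anaphor → cannot bind it.

{3}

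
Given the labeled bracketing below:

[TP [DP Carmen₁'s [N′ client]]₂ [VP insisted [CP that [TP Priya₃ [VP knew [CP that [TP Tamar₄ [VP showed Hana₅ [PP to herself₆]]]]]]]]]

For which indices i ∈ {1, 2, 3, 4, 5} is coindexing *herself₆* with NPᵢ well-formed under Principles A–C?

*herself* is an anaphor, so Principle A applies: it must be bound in its binding domain.
Binding domain of *herself₆*: the embedded TP, whose subject is Tamar₄.
*Carmen₁* does not c-command the anaphor → cannot bind it.
*[Carmen₁'s client]₂* c-commands the anaphor but is outside its binding domain → cannot satisfy Principle A.
*Priya₃* c-commands the anaphor but is outside its binding domain → cannot satisfy Principle A.
*Tamar₄* c-commands the anaphor within its binding domain → licit binder.
*Hana₅* c-commands the anaphor within its binding domain → licit binder.

{4, 5}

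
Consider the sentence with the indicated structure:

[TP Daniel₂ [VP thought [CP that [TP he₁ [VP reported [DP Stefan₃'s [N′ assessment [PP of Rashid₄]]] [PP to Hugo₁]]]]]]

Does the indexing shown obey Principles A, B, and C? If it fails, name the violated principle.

Principle C

The two coindexed NPs are *he₁* and *Hugo₁*.
*Hugo₁* is an R-expression. Principle C requires it to be free everywhere.
*he₁* c-commands it and carries the same index.
The R-expression is bound → Principle C violation.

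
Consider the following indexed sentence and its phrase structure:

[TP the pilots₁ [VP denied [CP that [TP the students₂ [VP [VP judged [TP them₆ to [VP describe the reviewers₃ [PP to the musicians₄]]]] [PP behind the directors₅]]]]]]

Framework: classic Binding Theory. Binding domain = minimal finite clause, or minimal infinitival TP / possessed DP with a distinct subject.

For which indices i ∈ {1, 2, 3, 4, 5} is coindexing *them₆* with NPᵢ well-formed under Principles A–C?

{1, 5}

*them* is a pronoun, so Principle B applies: it must be free in its binding domain.
Binding domain of *them₆*: the embedded TP, whose subject is the students₂.
*the pilots₁* c-commands the pronoun but from outside its binding domain, and is not c-commanded by it → coindexation permitted.
*the students₂* c-commands the pronoun within its binding domain → coindexation would violate Principle B.
*the reviewers₃*: the pronoun c-commands this R-expression → coindexation would violate Principle C on *the reviewers₃*.
*the musicians₄*: the pronoun c-commands this R-expression → coindexation would violate Principle C on *the musicians₄*.
*the directors₅* and the pronoun do not c-command one another → neither Principle B nor Principle C is at stake; coindexation permitted.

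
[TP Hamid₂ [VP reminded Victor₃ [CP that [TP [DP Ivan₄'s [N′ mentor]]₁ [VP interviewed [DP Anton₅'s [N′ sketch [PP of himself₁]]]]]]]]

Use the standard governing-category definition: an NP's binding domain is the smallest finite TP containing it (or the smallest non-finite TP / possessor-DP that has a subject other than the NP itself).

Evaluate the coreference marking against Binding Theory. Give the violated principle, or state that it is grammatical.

The two coindexed NPs are *[Ivan₄'s mentor]₁* and *himself₁*.
*himself₁* is an anaphor. Principle A requires it to be bound within its binding domain — the possessed DP, whose subject is Anton₅.
Within that domain it is c-commanded by *Anton₅*, which does not share its index.
*[Ivan₄'s mentor]₁* does c-command the anaphor, but from outside its binding domain.
The anaphor is unbound in its domain → Principle A violation.

Principle A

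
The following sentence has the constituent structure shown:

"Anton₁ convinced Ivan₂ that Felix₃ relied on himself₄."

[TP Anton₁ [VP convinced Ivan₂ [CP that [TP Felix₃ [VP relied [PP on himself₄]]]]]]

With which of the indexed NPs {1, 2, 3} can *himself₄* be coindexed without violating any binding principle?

{3}

*himself* is an anaphor, so Principle A applies: it must be bound in its binding domain.
Binding domain of *himself₄*: the embedded TP, whose subject is Felix₃.
*Anton₁* c-commands the anaphor but is outside its binding domain → cannot satisfy Principle A.
*Ivan₂* c-commands the anaphor but is outside its binding domain → cannot satisfy Principle A.
*Felix₃* c-commands the anaphor within its binding domain → licit binder.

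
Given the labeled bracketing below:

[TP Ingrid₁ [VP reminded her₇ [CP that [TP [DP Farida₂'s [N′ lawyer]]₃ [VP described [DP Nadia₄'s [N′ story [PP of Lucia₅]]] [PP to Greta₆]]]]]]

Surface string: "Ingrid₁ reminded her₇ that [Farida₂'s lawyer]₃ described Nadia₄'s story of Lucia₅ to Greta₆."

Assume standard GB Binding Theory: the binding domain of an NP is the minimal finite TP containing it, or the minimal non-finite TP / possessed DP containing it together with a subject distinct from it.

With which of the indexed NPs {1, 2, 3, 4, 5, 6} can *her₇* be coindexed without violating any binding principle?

*her* is a pronoun, so Principle B applies: it must be free in its binding domain.
Binding domain of *her₇*: the matrix TP, whose subject is Ingrid₁.
*Ingrid₁* c-commands the pronoun within its binding domain → coindexation would violate Principle B.
*Farida₂*: the pronoun c-commands this R-expression → coindexation would violate Principle C on *Farida₂*.
*[Farida₂'s lawyer]₃*: the pronoun c-commands this R-expression → coindexation would violate Principle C on *[Farida₂'s lawyer]₃*.
*Nadia₄*: the pronoun c-commands this R-expression → coindexation would violate Principle C on *Nadia₄*.
*Lucia₅*: the pronoun c-commands this R-expression → coindexation would violate Principle C on *Lucia₅*.
*Greta₆*: the pronoun c-commands this R-expression → coindexation would violate Principle C on *Greta₆*.

none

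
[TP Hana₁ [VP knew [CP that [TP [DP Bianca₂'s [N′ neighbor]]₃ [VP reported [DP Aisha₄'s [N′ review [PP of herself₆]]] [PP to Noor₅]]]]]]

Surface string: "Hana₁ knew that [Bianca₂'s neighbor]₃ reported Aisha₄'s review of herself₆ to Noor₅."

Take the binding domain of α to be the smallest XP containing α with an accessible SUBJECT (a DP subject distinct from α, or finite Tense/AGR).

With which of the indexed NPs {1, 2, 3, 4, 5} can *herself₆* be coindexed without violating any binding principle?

{4}

*herself* is an anaphor, so Principle A applies: it must be bound in its binding domain.
Binding domain of *herself₆*: the possessed DP, whose subject is Aisha₄.
*Hana₁* c-commands the anaphor but is outside its binding domain → cannot satisfy Principle A.
*Bianca₂* does not c-command the anaphor → cannot bind it.
*[Bianca₂'s neighbor]₃* c-commands the anaphor but is outside its binding domain → cannot satisfy Principle A.
*Aisha₄* c-commands the anaphor within its binding domain → licit binder.
*Noor₅* does not c-command the anaphor → cannot bind it.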